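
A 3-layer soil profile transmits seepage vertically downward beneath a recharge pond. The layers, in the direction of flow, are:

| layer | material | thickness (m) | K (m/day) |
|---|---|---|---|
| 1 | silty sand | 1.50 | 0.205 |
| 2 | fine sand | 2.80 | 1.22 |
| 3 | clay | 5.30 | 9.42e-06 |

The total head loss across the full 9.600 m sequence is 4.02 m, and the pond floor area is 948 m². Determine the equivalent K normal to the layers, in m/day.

Flow is perpendicular to layering, so the layers act in series and the equivalent K is the thickness-weighted harmonic mean.
Total thickness L = 1.50 + 2.80 + 5.30 = 9.600 m.
Σ(b_i/K_i) = 1.50/0.205 + 2.80/1.22 + 5.30/9.42e-06 = 5.626e+05 d.
K_eq = L / Σ(b_i/K_i) = 9.600 / 5.626e+05 = 1.706e-05 m/day.

1.71e-05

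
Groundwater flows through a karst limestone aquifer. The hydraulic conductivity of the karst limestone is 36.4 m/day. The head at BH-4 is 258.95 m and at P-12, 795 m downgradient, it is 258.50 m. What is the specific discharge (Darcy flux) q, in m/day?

0.0206

Hydraulic gradient i = (258.95 − 258.50) / 795 = 0.45 / 795 = 0.0005660.
Specific discharge q = K · i = 36.40 × 0.0005660 = 0.02060 m/day.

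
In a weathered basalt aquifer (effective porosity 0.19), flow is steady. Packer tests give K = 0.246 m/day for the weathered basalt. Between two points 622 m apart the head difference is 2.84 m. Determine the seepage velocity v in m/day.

0.00591

Hydraulic gradient i = Δh / L = 2.84 / 622 = 0.004566.
Darcy flux q = K · i = 0.2460 × 0.004566 = 0.001123 m/day.
Seepage velocity v = q / n_e = 0.001123 / 0.19 = 0.005912 m/day.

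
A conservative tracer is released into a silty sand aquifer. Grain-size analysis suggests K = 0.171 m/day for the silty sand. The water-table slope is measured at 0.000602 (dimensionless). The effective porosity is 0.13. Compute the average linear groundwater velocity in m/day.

0.000792

Hydraulic gradient i = 0.000602.
Darcy flux q = K · i = 0.1710 × 0.0006020 = 0.0001029 m/day.
Seepage velocity v = q / n_e = 0.0001029 / 0.13 = 0.0007919 m/day.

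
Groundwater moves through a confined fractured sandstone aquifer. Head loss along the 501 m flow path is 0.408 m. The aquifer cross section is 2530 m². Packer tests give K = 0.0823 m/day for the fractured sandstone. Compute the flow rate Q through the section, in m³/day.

0.170

Hydraulic gradient i = Δh / L = 0.408 / 501 = 0.0008144.
Darcy's law: Q = K · A · i = 0.08230 × 2530 × 0.0008144 = 0.1696 m³/day.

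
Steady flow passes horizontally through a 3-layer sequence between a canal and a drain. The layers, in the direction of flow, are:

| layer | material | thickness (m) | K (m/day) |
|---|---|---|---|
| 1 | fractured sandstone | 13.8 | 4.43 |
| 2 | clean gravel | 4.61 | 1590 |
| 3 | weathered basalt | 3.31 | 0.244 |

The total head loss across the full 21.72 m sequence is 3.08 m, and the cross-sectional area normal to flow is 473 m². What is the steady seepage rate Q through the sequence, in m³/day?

87.3

Flow is perpendicular to layering, so the layers act in series and the equivalent K is the thickness-weighted harmonic mean.
Total thickness L = 13.8 + 4.61 + 3.31 = 21.72 m.
Σ(b_i/K_i) = 13.8/4.43 + 4.61/1590 + 3.31/0.244 = 16.68 d.
K_eq = L / Σ(b_i/K_i) = 21.72 / 16.68 = 1.302 m/day.
Q = K_eq · A · (Δh/L) = 1.302 × 473 × (3.08/21.72) = 87.32 m³/day.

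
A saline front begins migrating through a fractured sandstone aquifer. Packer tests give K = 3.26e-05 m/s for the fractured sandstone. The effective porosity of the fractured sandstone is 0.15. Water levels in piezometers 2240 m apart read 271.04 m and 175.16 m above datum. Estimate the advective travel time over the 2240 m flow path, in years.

7.63

Convert K: 3.26e-05 m/s × 86400 = 2.817 m/day.
Hydraulic gradient i = (271.04 − 175.16) / 2240 = 95.88 / 2240 = 0.04280.
Darcy flux q = K · i = 2.817 × 0.04280 = 0.1206 m/day.
Seepage velocity v = q / n_e = 0.1206 / 0.15 = 0.8037 m/day.
Travel time t = L / v = 2240 / 0.8037 = 2787 days = 7.630 years.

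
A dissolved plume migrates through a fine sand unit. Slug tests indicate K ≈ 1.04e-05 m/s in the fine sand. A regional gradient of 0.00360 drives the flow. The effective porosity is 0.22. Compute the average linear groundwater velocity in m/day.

0.0147

Convert K: 1.04e-05 m/s × 86400 = 0.8986 m/day.
Hydraulic gradient i = 0.00360.
Darcy flux q = K · i = 0.8986 × 0.003600 = 0.003235 m/day.
Seepage velocity v = q / n_e = 0.003235 / 0.22 = 0.01470 m/day.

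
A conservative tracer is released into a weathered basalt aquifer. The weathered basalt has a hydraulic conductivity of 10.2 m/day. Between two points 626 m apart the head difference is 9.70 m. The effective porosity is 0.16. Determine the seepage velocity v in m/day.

0.988

Hydraulic gradient i = Δh / L = 9.70 / 626 = 0.01550.
Darcy flux q = K · i = 10.20 × 0.01550 = 0.1581 m/day.
Seepage velocity v = q / n_e = 0.1581 / 0.16 = 0.9878 m/day.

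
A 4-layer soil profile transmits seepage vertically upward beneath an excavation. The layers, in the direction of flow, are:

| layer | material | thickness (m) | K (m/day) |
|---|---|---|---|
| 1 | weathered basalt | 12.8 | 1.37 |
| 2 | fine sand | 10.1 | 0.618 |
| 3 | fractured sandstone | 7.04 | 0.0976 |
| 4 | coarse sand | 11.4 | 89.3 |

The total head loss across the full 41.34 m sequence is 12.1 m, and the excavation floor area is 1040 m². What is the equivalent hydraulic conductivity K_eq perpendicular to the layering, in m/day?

0.422

Flow is perpendicular to layering, so the layers act in series and the equivalent K is the thickness-weighted harmonic mean.
Total thickness L = 12.8 + 10.1 + 7.04 + 11.4 = 41.34 m.
Σ(b_i/K_i) = 12.8/1.37 + 10.1/0.618 + 7.04/0.0976 + 11.4/89.3 = 97.94 d.
K_eq = L / Σ(b_i/K_i) = 41.34 / 97.94 = 0.4221 m/day.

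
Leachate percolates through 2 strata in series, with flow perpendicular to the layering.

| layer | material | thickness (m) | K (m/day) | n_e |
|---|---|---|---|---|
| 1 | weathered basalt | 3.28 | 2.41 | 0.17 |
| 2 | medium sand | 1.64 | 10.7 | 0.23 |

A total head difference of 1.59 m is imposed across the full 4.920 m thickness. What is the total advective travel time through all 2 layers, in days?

0.890

With flow normal to the layers, continuity requires the same specific discharge q through every layer.
Σ(b_i/K_i) = 3.28/2.41 + 1.64/10.7 = 1.514 d.
q = Δh / Σ(b_i/K_i) = 1.59 / 1.514 = 1.050 m/day.
In each layer the seepage velocity is v_i = q/n_i, so the layer transit time is t_i = b_i·n_i / q:
  layer 1 (weathered basalt): t_1 = 3.28 × 0.17 / 1.050 = 0.5310 d
  layer 2 (medium sand): t_2 = 1.64 × 0.23 / 1.050 = 0.3592 d
Total t = Σ t_i = 0.8903 days.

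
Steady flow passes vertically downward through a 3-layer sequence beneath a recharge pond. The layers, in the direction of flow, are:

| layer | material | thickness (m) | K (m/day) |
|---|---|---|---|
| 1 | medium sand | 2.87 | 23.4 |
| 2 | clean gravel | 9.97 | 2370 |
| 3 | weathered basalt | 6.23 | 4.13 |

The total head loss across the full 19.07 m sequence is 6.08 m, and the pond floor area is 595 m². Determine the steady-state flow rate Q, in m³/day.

Flow is perpendicular to layering, so the layers act in series and the equivalent K is the thickness-weighted harmonic mean.
Total thickness L = 2.87 + 9.97 + 6.23 = 19.07 m.
Σ(b_i/K_i) = 2.87/23.4 + 9.97/2370 + 6.23/4.13 = 1.635 d.
K_eq = L / Σ(b_i/K_i) = 19.07 / 1.635 = 11.66 m/day.
Q = K_eq · A · (Δh/L) = 11.66 × 595 × (6.08/19.07) = 2212 m³/day.

2210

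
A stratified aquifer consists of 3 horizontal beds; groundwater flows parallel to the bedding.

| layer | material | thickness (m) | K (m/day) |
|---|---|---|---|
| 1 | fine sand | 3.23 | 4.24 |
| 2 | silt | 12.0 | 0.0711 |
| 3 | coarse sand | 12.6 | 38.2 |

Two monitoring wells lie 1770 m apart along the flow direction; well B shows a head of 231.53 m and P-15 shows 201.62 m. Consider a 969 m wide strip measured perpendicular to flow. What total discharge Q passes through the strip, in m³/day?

Flow is parallel to layering, so each bed carries its own Darcy discharge and the transmissivities add.
Σ(K_i·b_i) = 4.24×3.23 + 0.0711×12.0 + 38.2×12.6 = 495.9 m²/day.
Hydraulic gradient i = (231.53 − 201.62) / 1770 = 29.91 / 1770 = 0.01690.
Q = Σ(K_i·b_i) · W · i = 495.9 × 969 × 0.01690 = 8120 m³/day.

8120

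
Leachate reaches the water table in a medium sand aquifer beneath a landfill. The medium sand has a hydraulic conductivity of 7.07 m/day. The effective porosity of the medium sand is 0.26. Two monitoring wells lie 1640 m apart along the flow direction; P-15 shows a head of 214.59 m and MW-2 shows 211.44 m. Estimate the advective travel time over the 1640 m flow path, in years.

86.0

Hydraulic gradient i = (214.59 − 211.44) / 1640 = 3.15 / 1640 = 0.001921.
Darcy flux q = K · i = 7.070 × 0.001921 = 0.01358 m/day.
Seepage velocity v = q / n_e = 0.01358 / 0.26 = 0.05223 m/day.
Travel time t = L / v = 1640 / 0.05223 = 31400 days = 85.97 years.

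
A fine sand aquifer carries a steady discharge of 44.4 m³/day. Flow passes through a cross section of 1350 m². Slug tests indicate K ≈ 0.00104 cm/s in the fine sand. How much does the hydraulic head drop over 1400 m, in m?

51.2

Convert K: 0.00104 cm/s × 864 = 0.8986 m/day.
From Q = K·A·i, i = Q / (K·A) = 44.4 / (0.8986 × 1350) = 0.03660.
Head loss Δh = i · L = 0.03660 × 1400 = 51.24 m.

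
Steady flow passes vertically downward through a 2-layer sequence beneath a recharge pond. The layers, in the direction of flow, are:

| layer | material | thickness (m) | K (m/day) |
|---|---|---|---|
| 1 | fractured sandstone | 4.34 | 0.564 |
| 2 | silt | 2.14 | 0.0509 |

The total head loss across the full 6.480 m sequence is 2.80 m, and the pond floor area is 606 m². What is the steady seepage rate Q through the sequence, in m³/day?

Flow is perpendicular to layering, so the layers act in series and the equivalent K is the thickness-weighted harmonic mean.
Total thickness L = 4.34 + 2.14 = 6.480 m.
Σ(b_i/K_i) = 4.34/0.564 + 2.14/0.0509 = 49.74 d.
K_eq = L / Σ(b_i/K_i) = 6.480 / 49.74 = 0.1303 m/day.
Q = K_eq · A · (Δh/L) = 0.1303 × 606 × (2.80/6.480) = 34.11 m³/day.

34.1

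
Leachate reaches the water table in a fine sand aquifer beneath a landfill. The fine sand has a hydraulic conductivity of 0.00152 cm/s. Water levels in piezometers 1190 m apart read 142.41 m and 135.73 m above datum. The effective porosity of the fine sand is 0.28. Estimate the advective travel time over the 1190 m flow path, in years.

Convert K: 0.00152 cm/s × 864 = 1.313 m/day.
Hydraulic gradient i = (142.41 − 135.73) / 1190 = 6.68 / 1190 = 0.005613.
Darcy flux q = K · i = 1.313 × 0.005613 = 0.007372 m/day.
Seepage velocity v = q / n_e = 0.007372 / 0.28 = 0.02633 m/day.
Travel time t = L / v = 1190 / 0.02633 = 45198 days = 123.7 years.

124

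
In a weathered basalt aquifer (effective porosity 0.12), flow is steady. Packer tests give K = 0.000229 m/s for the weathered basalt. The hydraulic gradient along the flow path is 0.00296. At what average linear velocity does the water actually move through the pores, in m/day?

0.488

Convert K: 0.000229 m/s × 86400 = 19.79 m/day.
Hydraulic gradient i = 0.00296.
Darcy flux q = K · i = 19.79 × 0.002960 = 0.05857 m/day.
Seepage velocity v = q / n_e = 0.05857 / 0.12 = 0.4880 m/day.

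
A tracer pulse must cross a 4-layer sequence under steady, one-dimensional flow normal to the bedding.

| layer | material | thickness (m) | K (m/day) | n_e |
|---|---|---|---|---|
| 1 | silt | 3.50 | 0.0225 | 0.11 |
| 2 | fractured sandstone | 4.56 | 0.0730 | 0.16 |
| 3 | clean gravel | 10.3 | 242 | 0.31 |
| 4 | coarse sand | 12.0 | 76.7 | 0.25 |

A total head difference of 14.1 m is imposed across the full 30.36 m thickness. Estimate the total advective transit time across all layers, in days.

With flow normal to the layers, continuity requires the same specific discharge q through every layer.
Σ(b_i/K_i) = 3.50/0.0225 + 4.56/0.0730 + 10.3/242 + 12.0/76.7 = 218.2 d.
q = Δh / Σ(b_i/K_i) = 14.1 / 218.2 = 0.06461 m/day.
In each layer the seepage velocity is v_i = q/n_i, so the layer transit time is t_i = b_i·n_i / q:
  layer 1 (silt): t_1 = 3.50 × 0.11 / 0.06461 = 5.958 d
  layer 2 (fractured sandstone): t_2 = 4.56 × 0.16 / 0.06461 = 11.29 d
  layer 3 (clean gravel): t_3 = 10.3 × 0.31 / 0.06461 = 49.42 d
  layer 4 (coarse sand): t_4 = 12.0 × 0.25 / 0.06461 = 46.43 d
Total t = Σ t_i = 113.1 days.

113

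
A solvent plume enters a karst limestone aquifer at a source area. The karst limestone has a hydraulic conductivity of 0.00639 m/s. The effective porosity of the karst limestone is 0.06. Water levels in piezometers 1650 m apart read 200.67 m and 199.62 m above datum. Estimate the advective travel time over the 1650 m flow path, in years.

0.771

Convert K: 0.00639 m/s × 86400 = 552.1 m/day.
Hydraulic gradient i = (200.67 − 199.62) / 1650 = 1.05 / 1650 = 0.0006364.
Darcy flux q = K · i = 552.1 × 0.0006364 = 0.3513 m/day.
Seepage velocity v = q / n_e = 0.3513 / 0.06 = 5.856 m/day.
Travel time t = L / v = 1650 / 5.856 = 281.8 days = 0.7715 years.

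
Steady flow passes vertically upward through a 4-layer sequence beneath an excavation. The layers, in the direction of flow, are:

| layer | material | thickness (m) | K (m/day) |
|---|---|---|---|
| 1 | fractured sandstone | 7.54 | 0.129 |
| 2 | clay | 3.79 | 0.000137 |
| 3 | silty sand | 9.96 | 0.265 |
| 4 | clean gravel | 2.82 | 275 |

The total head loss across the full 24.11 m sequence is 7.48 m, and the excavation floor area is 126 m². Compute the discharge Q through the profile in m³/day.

Flow is perpendicular to layering, so the layers act in series and the equivalent K is the thickness-weighted harmonic mean.
Total thickness L = 7.54 + 3.79 + 9.96 + 2.82 = 24.11 m.
Σ(b_i/K_i) = 7.54/0.129 + 3.79/0.000137 + 9.96/0.265 + 2.82/275 = 27760 d.
K_eq = L / Σ(b_i/K_i) = 24.11 / 27760 = 0.0008685 m/day.
Q = K_eq · A · (Δh/L) = 0.0008685 × 126 × (7.48/24.11) = 0.03395 m³/day.

0.0340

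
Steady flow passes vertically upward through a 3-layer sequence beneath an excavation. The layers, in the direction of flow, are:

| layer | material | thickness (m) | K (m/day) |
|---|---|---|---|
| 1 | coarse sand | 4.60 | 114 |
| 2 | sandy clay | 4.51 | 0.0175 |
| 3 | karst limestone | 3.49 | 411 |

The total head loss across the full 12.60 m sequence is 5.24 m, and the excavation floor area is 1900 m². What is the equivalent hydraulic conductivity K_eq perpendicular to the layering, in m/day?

0.0489

Flow is perpendicular to layering, so the layers act in series and the equivalent K is the thickness-weighted harmonic mean.
Total thickness L = 4.60 + 4.51 + 3.49 = 12.60 m.
Σ(b_i/K_i) = 4.60/114 + 4.51/0.0175 + 3.49/411 = 257.8 d.
K_eq = L / Σ(b_i/K_i) = 12.60 / 257.8 = 0.04888 m/day.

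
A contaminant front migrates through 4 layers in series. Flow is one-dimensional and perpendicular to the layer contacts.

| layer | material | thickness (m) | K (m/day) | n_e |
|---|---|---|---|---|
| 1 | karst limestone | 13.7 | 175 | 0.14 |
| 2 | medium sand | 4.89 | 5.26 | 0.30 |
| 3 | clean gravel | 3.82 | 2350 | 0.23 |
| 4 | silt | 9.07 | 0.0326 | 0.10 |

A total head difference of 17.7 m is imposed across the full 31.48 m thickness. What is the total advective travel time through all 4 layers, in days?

81.6

With flow normal to the layers, continuity requires the same specific discharge q through every layer.
Σ(b_i/K_i) = 13.7/175 + 4.89/5.26 + 3.82/2350 + 9.07/0.0326 = 279.2 d.
q = Δh / Σ(b_i/K_i) = 17.7 / 279.2 = 0.06339 m/day.
In each layer the seepage velocity is v_i = q/n_i, so the layer transit time is t_i = b_i·n_i / q:
  layer 1 (karst limestone): t_1 = 13.7 × 0.14 / 0.06339 = 30.26 d
  layer 2 (medium sand): t_2 = 4.89 × 0.30 / 0.06339 = 23.14 d
  layer 3 (clean gravel): t_3 = 3.82 × 0.23 / 0.06339 = 13.86 d
  layer 4 (silt): t_4 = 9.07 × 0.10 / 0.06339 = 14.31 d
Total t = Σ t_i = 81.57 days.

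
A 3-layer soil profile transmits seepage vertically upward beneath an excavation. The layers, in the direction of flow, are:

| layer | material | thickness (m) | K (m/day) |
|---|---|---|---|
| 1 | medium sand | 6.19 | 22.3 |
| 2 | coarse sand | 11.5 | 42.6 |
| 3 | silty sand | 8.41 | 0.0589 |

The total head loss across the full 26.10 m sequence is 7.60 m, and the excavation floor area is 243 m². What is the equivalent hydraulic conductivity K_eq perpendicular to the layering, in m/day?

0.182

Flow is perpendicular to layering, so the layers act in series and the equivalent K is the thickness-weighted harmonic mean.
Total thickness L = 6.19 + 11.5 + 8.41 = 26.10 m.
Σ(b_i/K_i) = 6.19/22.3 + 11.5/42.6 + 8.41/0.0589 = 143.3 d.
K_eq = L / Σ(b_i/K_i) = 26.10 / 143.3 = 0.1821 m/day.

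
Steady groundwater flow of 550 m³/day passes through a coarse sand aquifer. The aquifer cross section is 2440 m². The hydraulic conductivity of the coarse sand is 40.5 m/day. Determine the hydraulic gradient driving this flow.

From Q = K·A·i, i = Q / (K·A) = 550 / (40.50 × 2440) = 0.005566.

0.00557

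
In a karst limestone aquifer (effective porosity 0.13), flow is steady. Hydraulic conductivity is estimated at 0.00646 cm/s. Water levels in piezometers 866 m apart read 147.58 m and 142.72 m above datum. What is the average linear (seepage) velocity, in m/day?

Convert K: 0.00646 cm/s × 864 = 5.581 m/day.
Hydraulic gradient i = (147.58 − 142.72) / 866 = 4.86 / 866 = 0.005612.
Darcy flux q = K · i = 5.581 × 0.005612 = 0.03132 m/day.
Seepage velocity v = q / n_e = 0.03132 / 0.13 = 0.2409 m/day.

0.241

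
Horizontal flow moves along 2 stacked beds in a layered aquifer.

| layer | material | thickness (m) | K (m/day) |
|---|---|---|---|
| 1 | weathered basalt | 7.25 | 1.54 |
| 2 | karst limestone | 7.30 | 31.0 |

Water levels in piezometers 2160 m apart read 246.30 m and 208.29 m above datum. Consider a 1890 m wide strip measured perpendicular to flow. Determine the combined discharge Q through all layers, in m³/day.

Flow is parallel to layering, so each bed carries its own Darcy discharge and the transmissivities add.
Σ(K_i·b_i) = 1.54×7.25 + 31.0×7.30 = 237.5 m²/day.
Hydraulic gradient i = (246.30 − 208.29) / 2160 = 38.01 / 2160 = 0.01760.
Q = Σ(K_i·b_i) · W · i = 237.5 × 1890 × 0.01760 = 7898 m³/day.

7900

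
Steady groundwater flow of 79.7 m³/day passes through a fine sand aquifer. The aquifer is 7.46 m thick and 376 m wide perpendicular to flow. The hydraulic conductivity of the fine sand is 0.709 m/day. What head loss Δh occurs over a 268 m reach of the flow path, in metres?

Cross-sectional area A = 376 × 7.46 = 2805 m².
From Q = K·A·i, i = Q / (K·A) = 79.7 / (0.7090 × 2805) = 0.04008.
Head loss Δh = i · L = 0.04008 × 268 = 10.74 m.

10.7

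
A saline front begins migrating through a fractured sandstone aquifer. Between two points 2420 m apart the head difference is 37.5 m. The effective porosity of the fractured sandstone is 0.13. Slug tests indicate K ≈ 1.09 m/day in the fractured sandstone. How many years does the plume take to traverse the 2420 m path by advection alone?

51.0

Hydraulic gradient i = Δh / L = 37.5 / 2420 = 0.01550.
Darcy flux q = K · i = 1.090 × 0.01550 = 0.01689 m/day.
Seepage velocity v = q / n_e = 0.01689 / 0.13 = 0.1299 m/day.
Travel time t = L / v = 2420 / 0.1299 = 18626 days = 50.99 years.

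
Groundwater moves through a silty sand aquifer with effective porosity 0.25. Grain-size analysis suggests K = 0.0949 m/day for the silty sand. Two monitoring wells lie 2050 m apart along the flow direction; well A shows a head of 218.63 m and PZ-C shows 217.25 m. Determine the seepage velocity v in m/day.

Hydraulic gradient i = (218.63 − 217.25) / 2050 = 1.38 / 2050 = 0.0006732.
Darcy flux q = K · i = 0.09490 × 0.0006732 = 6.388e-05 m/day.
Seepage velocity v = q / n_e = 6.388e-05 / 0.25 = 0.0002555 m/day.

0.000256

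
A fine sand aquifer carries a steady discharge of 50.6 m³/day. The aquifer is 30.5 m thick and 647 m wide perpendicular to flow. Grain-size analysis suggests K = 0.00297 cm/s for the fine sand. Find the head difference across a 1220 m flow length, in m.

Convert K: 0.00297 cm/s × 864 = 2.566 m/day.
Cross-sectional area A = 647 × 30.5 = 19734 m².
From Q = K·A·i, i = Q / (K·A) = 50.6 / (2.566 × 19734) = 0.0009993.
Head loss Δh = i · L = 0.0009993 × 1220 = 1.219 m.

1.22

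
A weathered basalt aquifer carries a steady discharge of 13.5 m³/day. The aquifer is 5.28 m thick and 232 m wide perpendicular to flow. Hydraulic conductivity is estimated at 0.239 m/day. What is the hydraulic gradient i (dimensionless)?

Cross-sectional area A = 232 × 5.28 = 1225 m².
From Q = K·A·i, i = Q / (K·A) = 13.5 / (0.2390 × 1225) = 0.04611.

0.0461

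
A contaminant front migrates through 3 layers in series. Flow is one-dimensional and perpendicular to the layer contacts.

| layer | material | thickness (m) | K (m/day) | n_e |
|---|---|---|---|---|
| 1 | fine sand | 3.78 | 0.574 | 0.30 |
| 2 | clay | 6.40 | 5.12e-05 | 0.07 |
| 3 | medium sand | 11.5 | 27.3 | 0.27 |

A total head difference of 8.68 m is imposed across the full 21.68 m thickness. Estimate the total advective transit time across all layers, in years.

185

With flow normal to the layers, continuity requires the same specific discharge q through every layer.
Σ(b_i/K_i) = 3.78/0.574 + 6.40/5.12e-05 + 11.5/27.3 = 1.250e+05 d.
q = Δh / Σ(b_i/K_i) = 8.68 / 1.250e+05 = 6.944e-05 m/day.
In each layer the seepage velocity is v_i = q/n_i, so the layer transit time is t_i = b_i·n_i / q:
  layer 1 (fine sand): t_1 = 3.78 × 0.30 / 6.944e-05 = 16332 d
  layer 2 (clay): t_2 = 6.40 × 0.07 / 6.944e-05 = 6452 d
  layer 3 (medium sand): t_3 = 11.5 × 0.27 / 6.944e-05 = 44717 d
Total t = Σ t_i = 67501 days = 184.8 years.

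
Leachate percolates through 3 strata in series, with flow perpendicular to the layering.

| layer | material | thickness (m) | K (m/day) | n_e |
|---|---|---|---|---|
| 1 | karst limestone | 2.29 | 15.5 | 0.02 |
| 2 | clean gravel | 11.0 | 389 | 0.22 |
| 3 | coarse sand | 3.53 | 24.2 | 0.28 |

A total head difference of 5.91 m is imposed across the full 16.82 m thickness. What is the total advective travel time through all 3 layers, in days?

0.188

With flow normal to the layers, continuity requires the same specific discharge q through every layer.
Σ(b_i/K_i) = 2.29/15.5 + 11.0/389 + 3.53/24.2 = 0.3219 d.
q = Δh / Σ(b_i/K_i) = 5.91 / 0.3219 = 18.36 m/day.
In each layer the seepage velocity is v_i = q/n_i, so the layer transit time is t_i = b_i·n_i / q:
  layer 1 (karst limestone): t_1 = 2.29 × 0.02 / 18.36 = 0.002494 d
  layer 2 (clean gravel): t_2 = 11.0 × 0.22 / 18.36 = 0.1318 d
  layer 3 (coarse sand): t_3 = 3.53 × 0.28 / 18.36 = 0.05383 d
Total t = Σ t_i = 0.1881 days.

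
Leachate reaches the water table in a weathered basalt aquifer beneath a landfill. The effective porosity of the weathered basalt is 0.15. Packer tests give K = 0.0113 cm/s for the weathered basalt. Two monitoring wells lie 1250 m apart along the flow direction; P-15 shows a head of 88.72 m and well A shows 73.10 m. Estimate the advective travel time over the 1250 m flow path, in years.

4.21

Convert K: 0.0113 cm/s × 864 = 9.763 m/day.
Hydraulic gradient i = (88.72 − 73.10) / 1250 = 15.62 / 1250 = 0.01250.
Darcy flux q = K · i = 9.763 × 0.01250 = 0.1220 m/day.
Seepage velocity v = q / n_e = 0.1220 / 0.15 = 0.8133 m/day.
Travel time t = L / v = 1250 / 0.8133 = 1537 days = 4.208 years.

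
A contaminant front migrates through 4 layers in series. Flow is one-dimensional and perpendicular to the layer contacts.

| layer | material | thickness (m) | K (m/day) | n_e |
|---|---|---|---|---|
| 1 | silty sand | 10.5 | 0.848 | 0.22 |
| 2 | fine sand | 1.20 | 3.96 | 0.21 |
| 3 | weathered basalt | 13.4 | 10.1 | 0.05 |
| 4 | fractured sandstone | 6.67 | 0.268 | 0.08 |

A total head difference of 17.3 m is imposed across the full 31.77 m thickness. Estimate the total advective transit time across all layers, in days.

8.47

With flow normal to the layers, continuity requires the same specific discharge q through every layer.
Σ(b_i/K_i) = 10.5/0.848 + 1.20/3.96 + 13.4/10.1 + 6.67/0.268 = 38.90 d.
q = Δh / Σ(b_i/K_i) = 17.3 / 38.90 = 0.4447 m/day.
In each layer the seepage velocity is v_i = q/n_i, so the layer transit time is t_i = b_i·n_i / q:
  layer 1 (silty sand): t_1 = 10.5 × 0.22 / 0.4447 = 5.194 d
  layer 2 (fine sand): t_2 = 1.20 × 0.21 / 0.4447 = 0.5666 d
  layer 3 (weathered basalt): t_3 = 13.4 × 0.05 / 0.4447 = 1.507 d
  layer 4 (fractured sandstone): t_4 = 6.67 × 0.08 / 0.4447 = 1.200 d
Total t = Σ t_i = 8.467 days.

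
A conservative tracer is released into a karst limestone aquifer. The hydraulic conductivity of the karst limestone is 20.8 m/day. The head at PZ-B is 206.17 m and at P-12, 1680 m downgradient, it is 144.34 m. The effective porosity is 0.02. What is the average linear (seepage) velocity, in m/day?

Hydraulic gradient i = (206.17 − 144.34) / 1680 = 61.83 / 1680 = 0.03680.
Darcy flux q = K · i = 20.80 × 0.03680 = 0.7655 m/day.
Seepage velocity v = q / n_e = 0.7655 / 0.02 = 38.28 m/day.

38.3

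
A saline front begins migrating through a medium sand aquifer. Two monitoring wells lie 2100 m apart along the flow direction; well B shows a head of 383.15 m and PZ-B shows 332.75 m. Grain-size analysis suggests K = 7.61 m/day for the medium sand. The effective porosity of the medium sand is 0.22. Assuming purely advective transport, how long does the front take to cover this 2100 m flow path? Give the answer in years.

6.93

Hydraulic gradient i = (383.15 − 332.75) / 2100 = 50.4 / 2100 = 0.02400.
Darcy flux q = K · i = 7.610 × 0.02400 = 0.1826 m/day.
Seepage velocity v = q / n_e = 0.1826 / 0.22 = 0.8302 m/day.
Travel time t = L / v = 2100 / 0.8302 = 2530 days = 6.926 years.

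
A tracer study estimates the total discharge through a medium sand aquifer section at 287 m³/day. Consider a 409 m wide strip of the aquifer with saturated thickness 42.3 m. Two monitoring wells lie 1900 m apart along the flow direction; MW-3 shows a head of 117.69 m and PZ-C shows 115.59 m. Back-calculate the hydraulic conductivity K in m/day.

Cross-sectional area A = 409 × 42.3 = 17301 m².
Hydraulic gradient i = (117.69 − 115.59) / 1900 = 2.1 / 1900 = 0.001105.
From Q = K·A·i, K = Q / (A·i) = 287 / (17301 × 0.001105) = 15.01 m/day.

15.0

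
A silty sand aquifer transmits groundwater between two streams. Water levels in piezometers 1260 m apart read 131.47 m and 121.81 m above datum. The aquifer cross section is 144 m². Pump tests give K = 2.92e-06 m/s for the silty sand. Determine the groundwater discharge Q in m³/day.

0.279

Convert K: 2.92e-06 m/s × 86400 = 0.2523 m/day.
Hydraulic gradient i = (131.47 − 121.81) / 1260 = 9.66 / 1260 = 0.007667.
Darcy's law: Q = K · A · i = 0.2523 × 144.0 × 0.007667 = 0.2785 m³/day.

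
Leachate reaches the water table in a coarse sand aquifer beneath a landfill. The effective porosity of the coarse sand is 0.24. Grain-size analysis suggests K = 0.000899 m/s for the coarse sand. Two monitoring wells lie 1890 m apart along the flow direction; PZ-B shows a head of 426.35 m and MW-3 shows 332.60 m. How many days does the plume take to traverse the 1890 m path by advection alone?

118

Convert K: 0.000899 m/s × 86400 = 77.67 m/day.
Hydraulic gradient i = (426.35 − 332.60) / 1890 = 93.75 / 1890 = 0.04960.
Darcy flux q = K · i = 77.67 × 0.04960 = 3.853 m/day.
Seepage velocity v = q / n_e = 3.853 / 0.24 = 16.05 m/day.
Travel time t = L / v = 1890 / 16.05 = 117.7 days.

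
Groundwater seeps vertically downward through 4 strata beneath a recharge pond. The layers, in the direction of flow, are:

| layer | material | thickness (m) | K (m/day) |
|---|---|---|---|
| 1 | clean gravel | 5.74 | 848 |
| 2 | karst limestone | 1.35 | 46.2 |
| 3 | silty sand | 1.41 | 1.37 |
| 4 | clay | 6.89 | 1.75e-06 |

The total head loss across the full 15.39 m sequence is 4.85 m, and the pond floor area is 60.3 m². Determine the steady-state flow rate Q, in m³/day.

Flow is perpendicular to layering, so the layers act in series and the equivalent K is the thickness-weighted harmonic mean.
Total thickness L = 5.74 + 1.35 + 1.41 + 6.89 = 15.39 m.
Σ(b_i/K_i) = 5.74/848 + 1.35/46.2 + 1.41/1.37 + 6.89/1.75e-06 = 3.937e+06 d.
K_eq = L / Σ(b_i/K_i) = 15.39 / 3.937e+06 = 3.909e-06 m/day.
Q = K_eq · A · (Δh/L) = 3.909e-06 × 60.3 × (4.85/15.39) = 7.428e-05 m³/day.

7.43e-05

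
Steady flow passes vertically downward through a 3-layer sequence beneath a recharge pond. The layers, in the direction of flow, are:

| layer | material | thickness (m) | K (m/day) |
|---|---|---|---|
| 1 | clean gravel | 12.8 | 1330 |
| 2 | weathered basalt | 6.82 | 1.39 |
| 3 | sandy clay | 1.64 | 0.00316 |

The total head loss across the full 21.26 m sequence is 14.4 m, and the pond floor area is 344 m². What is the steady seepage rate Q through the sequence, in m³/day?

9.46

Flow is perpendicular to layering, so the layers act in series and the equivalent K is the thickness-weighted harmonic mean.
Total thickness L = 12.8 + 6.82 + 1.64 = 21.26 m.
Σ(b_i/K_i) = 12.8/1330 + 6.82/1.39 + 1.64/0.00316 = 523.9 d.
K_eq = L / Σ(b_i/K_i) = 21.26 / 523.9 = 0.04058 m/day.
Q = K_eq · A · (Δh/L) = 0.04058 × 344 × (14.4/21.26) = 9.455 m³/day.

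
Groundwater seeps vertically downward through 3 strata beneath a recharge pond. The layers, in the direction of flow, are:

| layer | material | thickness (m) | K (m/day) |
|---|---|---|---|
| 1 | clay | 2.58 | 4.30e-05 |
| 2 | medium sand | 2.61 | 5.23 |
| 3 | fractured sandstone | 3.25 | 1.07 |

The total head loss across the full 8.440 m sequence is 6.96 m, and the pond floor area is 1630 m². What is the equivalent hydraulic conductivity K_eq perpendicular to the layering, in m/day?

0.000141

Flow is perpendicular to layering, so the layers act in series and the equivalent K is the thickness-weighted harmonic mean.
Total thickness L = 2.58 + 2.61 + 3.25 = 8.440 m.
Σ(b_i/K_i) = 2.58/4.30e-05 + 2.61/5.23 + 3.25/1.07 = 60004 d.
K_eq = L / Σ(b_i/K_i) = 8.440 / 60004 = 0.0001407 m/day.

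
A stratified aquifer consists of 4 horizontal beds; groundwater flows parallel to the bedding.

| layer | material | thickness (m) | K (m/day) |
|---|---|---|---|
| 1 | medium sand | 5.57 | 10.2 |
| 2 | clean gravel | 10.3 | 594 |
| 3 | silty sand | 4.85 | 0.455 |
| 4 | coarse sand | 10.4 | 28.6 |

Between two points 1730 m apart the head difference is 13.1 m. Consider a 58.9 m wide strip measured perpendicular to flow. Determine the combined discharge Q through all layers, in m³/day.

Flow is parallel to layering, so each bed carries its own Darcy discharge and the transmissivities add.
Σ(K_i·b_i) = 10.2×5.57 + 594×10.3 + 0.455×4.85 + 28.6×10.4 = 6475 m²/day.
Hydraulic gradient i = Δh / L = 13.1 / 1730 = 0.007572.
Q = Σ(K_i·b_i) · W · i = 6475 × 58.9 × 0.007572 = 2888 m³/day.

2890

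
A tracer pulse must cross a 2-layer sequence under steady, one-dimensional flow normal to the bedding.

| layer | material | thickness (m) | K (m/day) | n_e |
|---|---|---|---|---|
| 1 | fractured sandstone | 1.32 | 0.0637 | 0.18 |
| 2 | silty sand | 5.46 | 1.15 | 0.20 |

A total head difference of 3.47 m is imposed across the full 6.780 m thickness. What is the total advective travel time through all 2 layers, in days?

9.76

With flow normal to the layers, continuity requires the same specific discharge q through every layer.
Σ(b_i/K_i) = 1.32/0.0637 + 5.46/1.15 = 25.47 d.
q = Δh / Σ(b_i/K_i) = 3.47 / 25.47 = 0.1362 m/day.
In each layer the seepage velocity is v_i = q/n_i, so the layer transit time is t_i = b_i·n_i / q:
  layer 1 (fractured sandstone): t_1 = 1.32 × 0.18 / 0.1362 = 1.744 d
  layer 2 (silty sand): t_2 = 5.46 × 0.20 / 0.1362 = 8.015 d
Total t = Σ t_i = 9.759 days.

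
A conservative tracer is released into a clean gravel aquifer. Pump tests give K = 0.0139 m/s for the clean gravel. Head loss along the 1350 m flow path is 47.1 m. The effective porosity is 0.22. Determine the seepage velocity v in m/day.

190

Convert K: 0.0139 m/s × 86400 = 1201 m/day.
Hydraulic gradient i = Δh / L = 47.1 / 1350 = 0.03489.
Darcy flux q = K · i = 1201 × 0.03489 = 41.90 m/day.
Seepage velocity v = q / n_e = 41.90 / 0.22 = 190.5 m/day.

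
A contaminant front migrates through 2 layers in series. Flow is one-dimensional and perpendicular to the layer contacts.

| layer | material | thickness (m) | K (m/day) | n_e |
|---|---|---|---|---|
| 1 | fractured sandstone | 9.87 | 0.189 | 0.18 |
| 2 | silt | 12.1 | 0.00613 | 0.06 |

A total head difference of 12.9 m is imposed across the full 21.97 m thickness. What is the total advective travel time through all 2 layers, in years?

With flow normal to the layers, continuity requires the same specific discharge q through every layer.
Σ(b_i/K_i) = 9.87/0.189 + 12.1/0.00613 = 2026 d.
q = Δh / Σ(b_i/K_i) = 12.9 / 2026 = 0.006367 m/day.
In each layer the seepage velocity is v_i = q/n_i, so the layer transit time is t_i = b_i·n_i / q:
  layer 1 (fractured sandstone): t_1 = 9.87 × 0.18 / 0.006367 = 279.0 d
  layer 2 (silt): t_2 = 12.1 × 0.06 / 0.006367 = 114.0 d
Total t = Σ t_i = 393.1 days = 1.076 years.

1.08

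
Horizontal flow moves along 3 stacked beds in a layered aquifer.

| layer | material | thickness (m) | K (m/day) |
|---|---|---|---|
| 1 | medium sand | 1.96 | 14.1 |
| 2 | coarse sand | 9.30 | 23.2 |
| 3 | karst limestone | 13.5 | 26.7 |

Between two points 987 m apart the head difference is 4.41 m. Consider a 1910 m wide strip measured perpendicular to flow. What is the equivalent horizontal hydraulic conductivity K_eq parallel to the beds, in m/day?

24.4

Flow is parallel to layering, so each bed carries its own Darcy discharge and the transmissivities add.
Σ(K_i·b_i) = 14.1×1.96 + 23.2×9.30 + 26.7×13.5 = 603.8 m²/day.
Total thickness b = 24.76 m, so K_eq = Σ(K_i·b_i)/b = 24.39 m/day.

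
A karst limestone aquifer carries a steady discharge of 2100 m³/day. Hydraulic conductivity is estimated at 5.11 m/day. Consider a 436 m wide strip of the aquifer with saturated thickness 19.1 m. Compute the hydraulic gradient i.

Cross-sectional area A = 436 × 19.1 = 8328 m².
From Q = K·A·i, i = Q / (K·A) = 2100 / (5.110 × 8328) = 0.04935.

0.0493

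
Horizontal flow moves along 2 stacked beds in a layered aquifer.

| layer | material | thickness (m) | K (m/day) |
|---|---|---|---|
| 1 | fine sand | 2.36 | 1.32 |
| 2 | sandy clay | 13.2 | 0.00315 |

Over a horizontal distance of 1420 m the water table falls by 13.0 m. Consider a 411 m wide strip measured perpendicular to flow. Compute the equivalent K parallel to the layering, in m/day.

Flow is parallel to layering, so each bed carries its own Darcy discharge and the transmissivities add.
Σ(K_i·b_i) = 1.32×2.36 + 0.00315×13.2 = 3.157 m²/day.
Total thickness b = 15.56 m, so K_eq = Σ(K_i·b_i)/b = 0.2029 m/day.

0.203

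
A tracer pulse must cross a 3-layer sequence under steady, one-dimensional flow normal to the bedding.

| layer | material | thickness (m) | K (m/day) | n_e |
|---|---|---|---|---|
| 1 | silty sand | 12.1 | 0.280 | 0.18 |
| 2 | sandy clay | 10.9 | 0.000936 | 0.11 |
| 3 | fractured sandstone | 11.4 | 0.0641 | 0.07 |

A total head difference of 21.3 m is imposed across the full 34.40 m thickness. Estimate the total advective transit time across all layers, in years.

With flow normal to the layers, continuity requires the same specific discharge q through every layer.
Σ(b_i/K_i) = 12.1/0.280 + 10.9/0.000936 + 11.4/0.0641 = 11866 d.
q = Δh / Σ(b_i/K_i) = 21.3 / 11866 = 0.001795 m/day.
In each layer the seepage velocity is v_i = q/n_i, so the layer transit time is t_i = b_i·n_i / q:
  layer 1 (silty sand): t_1 = 12.1 × 0.18 / 0.001795 = 1213 d
  layer 2 (sandy clay): t_2 = 10.9 × 0.11 / 0.001795 = 668.0 d
  layer 3 (fractured sandstone): t_3 = 11.4 × 0.07 / 0.001795 = 444.6 d
Total t = Σ t_i = 2326 days = 6.368 years.

6.37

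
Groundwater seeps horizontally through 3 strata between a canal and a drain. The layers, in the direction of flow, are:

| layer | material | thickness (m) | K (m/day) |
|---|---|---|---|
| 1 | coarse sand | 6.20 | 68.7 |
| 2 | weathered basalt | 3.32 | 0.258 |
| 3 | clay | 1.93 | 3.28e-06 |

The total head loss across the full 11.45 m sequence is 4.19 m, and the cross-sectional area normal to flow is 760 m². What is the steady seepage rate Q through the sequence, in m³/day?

0.00541

Flow is perpendicular to layering, so the layers act in series and the equivalent K is the thickness-weighted harmonic mean.
Total thickness L = 6.20 + 3.32 + 1.93 = 11.45 m.
Σ(b_i/K_i) = 6.20/68.7 + 3.32/0.258 + 1.93/3.28e-06 = 5.884e+05 d.
K_eq = L / Σ(b_i/K_i) = 11.45 / 5.884e+05 = 1.946e-05 m/day.
Q = K_eq · A · (Δh/L) = 1.946e-05 × 760 × (4.19/11.45) = 0.005412 m³/day.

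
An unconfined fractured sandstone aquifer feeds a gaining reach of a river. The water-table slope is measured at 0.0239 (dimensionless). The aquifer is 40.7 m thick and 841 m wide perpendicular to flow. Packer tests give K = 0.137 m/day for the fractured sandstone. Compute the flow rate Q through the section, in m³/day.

Cross-sectional area A = 841 × 40.7 = 34229 m².
Hydraulic gradient i = 0.0239.
Darcy's law: Q = K · A · i = 0.1370 × 34229 × 0.02390 = 112.1 m³/day.

112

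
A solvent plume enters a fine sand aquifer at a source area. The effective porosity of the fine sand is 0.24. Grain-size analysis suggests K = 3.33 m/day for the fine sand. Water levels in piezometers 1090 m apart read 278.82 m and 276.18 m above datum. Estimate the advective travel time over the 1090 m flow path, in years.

Hydraulic gradient i = (278.82 − 276.18) / 1090 = 2.64 / 1090 = 0.002422.
Darcy flux q = K · i = 3.330 × 0.002422 = 0.008065 m/day.
Seepage velocity v = q / n_e = 0.008065 / 0.24 = 0.03361 m/day.
Travel time t = L / v = 1090 / 0.03361 = 32435 days = 88.80 years.

88.8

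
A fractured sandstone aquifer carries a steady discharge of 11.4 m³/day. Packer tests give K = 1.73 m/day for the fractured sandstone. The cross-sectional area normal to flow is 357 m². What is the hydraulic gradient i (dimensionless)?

0.0185

From Q = K·A·i, i = Q / (K·A) = 11.4 / (1.730 × 357.0) = 0.01846.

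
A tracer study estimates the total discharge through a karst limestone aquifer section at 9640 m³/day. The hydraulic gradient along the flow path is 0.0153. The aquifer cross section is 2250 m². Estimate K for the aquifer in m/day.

280

Hydraulic gradient i = 0.0153.
From Q = K·A·i, K = Q / (A·i) = 9640 / (2250 × 0.01530) = 280.0 m/day.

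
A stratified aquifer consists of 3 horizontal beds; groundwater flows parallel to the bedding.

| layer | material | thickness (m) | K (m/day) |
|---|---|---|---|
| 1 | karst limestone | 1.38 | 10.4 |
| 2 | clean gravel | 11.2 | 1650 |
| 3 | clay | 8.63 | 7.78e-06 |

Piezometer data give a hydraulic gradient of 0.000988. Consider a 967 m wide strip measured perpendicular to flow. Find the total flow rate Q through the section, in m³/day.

17700

Flow is parallel to layering, so each bed carries its own Darcy discharge and the transmissivities add.
Σ(K_i·b_i) = 10.4×1.38 + 1650×11.2 + 7.78e-06×8.63 = 18494 m²/day.
Hydraulic gradient i = 0.000988.
Q = Σ(K_i·b_i) · W · i = 18494 × 967 × 0.0009880 = 17669 m³/day.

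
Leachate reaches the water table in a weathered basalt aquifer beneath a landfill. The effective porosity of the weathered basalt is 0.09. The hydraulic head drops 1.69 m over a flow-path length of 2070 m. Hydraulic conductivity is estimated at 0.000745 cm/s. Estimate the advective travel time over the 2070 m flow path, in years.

971

Convert K: 0.000745 cm/s × 864 = 0.6437 m/day.
Hydraulic gradient i = Δh / L = 1.69 / 2070 = 0.0008164.
Darcy flux q = K · i = 0.6437 × 0.0008164 = 0.0005255 m/day.
Seepage velocity v = q / n_e = 0.0005255 / 0.09 = 0.005839 m/day.
Travel time t = L / v = 2070 / 0.005839 = 3.545e+05 days = 970.6 years.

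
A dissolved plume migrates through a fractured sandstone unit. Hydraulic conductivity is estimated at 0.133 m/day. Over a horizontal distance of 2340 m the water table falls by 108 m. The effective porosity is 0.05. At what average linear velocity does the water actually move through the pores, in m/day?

Hydraulic gradient i = Δh / L = 108 / 2340 = 0.04615.
Darcy flux q = K · i = 0.1330 × 0.04615 = 0.006138 m/day.
Seepage velocity v = q / n_e = 0.006138 / 0.05 = 0.1228 m/day.

0.123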